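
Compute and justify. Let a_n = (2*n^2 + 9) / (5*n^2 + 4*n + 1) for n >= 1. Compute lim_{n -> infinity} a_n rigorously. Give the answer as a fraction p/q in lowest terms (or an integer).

Divide numerator and denominator by n^2, the highest power:
numerator / n^2 = 2 + 9/n^2
denominator / n^2 = 5 + 4/n + n^(-2)
As n -> infinity, all terms of the form c/n^k (k >= 1) tend to 0.
So numerator / n^2 -> 2 and denominator / n^2 -> 5.
Therefore lim a_n = 2/5.

2/5


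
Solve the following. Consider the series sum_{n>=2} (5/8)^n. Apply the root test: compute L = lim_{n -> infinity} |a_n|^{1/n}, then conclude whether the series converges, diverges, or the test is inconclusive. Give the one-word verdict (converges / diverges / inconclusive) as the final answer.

Let a_n denote the general term. Form |a_n|^(1/n) and simplify:
|a_n|^(1/n) = 5/8
Take the limit as n -> infinity: L = 5/8.
Since L = 5/8 < 1, the root test implies convergence.

converges


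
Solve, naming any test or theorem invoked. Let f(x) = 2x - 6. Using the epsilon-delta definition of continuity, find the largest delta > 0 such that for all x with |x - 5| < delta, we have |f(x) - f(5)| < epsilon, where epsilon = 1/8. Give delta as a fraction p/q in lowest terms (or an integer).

We compute f(5) = 2*(5) - 6 = 4.
|f(x) - f(5)| = |2x - 6 - (4)| = |2(x - 5)| = 2|x - 5|.
We need 2|x - 5| < 1/8, i.e. |x - 5| < 1/8 / 2 = 1/16.
So any delta <= 1/16 works. Conversely, if delta > 1/16, then x = 5 + 1/16 satisfies |x - 5| = 1/16 < delta but |f(x) - f(5)| = 2 * 1/16 = 1/8, which is not < 1/8; so no larger delta works.
Hence the largest such delta is 1/16.

1/16


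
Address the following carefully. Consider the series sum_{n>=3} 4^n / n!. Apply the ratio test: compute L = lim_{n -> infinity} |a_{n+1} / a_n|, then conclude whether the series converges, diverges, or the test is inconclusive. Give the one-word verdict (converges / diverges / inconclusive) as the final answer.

Let a_n denote the general term. Form the ratio a_{n+1}/a_n and simplify:
a_{n+1}/a_n = 4/(n + 1)
Take the limit as n -> infinity: L = 0.
Since L = 0 < 1, the ratio test implies the series converges.

converges


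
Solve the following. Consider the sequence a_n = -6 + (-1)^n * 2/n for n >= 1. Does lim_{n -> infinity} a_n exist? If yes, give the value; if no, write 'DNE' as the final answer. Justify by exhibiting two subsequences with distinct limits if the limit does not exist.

Examine the behaviour of a_n along subsequences.
Even-n subsequence a_{2k} = -6 + 2/(2k) -> -6. Odd-n subsequence a_{2k+1} = -6 - 2/(2k+1) -> -6. Both tend to -6, which suggests the limit is -6; verify directly.
|a_n - (-6)| = |(-1)^n * 2/n| = 2/n for every n >= 1.
Given epsilon > 0, choose a positive integer N > 2/epsilon. Then for all n >= N, |a_n - (-6)| = 2/n <= 2/N < epsilon.
So by the definition of the limit, lim a_n exists and equals -6.

-6


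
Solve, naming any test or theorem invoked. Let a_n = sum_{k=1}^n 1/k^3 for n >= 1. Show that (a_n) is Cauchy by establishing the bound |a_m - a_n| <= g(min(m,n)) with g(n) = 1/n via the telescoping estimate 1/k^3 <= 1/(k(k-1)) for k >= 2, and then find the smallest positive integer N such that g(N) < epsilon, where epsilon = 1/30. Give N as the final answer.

For m > n >= 1: |a_m - a_n| = sum_{k=n+1}^m 1/k^3.
Use 1/k^3 <= 1/(k(k-1)) = 1/(k-1) - 1/k for k >= 2 (which holds since k^3 >= k^2 >= k(k-1) for k >= 2):
sum_{k=n+1}^m 1/k^3 <= sum_{k=n+1}^m (1/(k-1) - 1/k) = 1/n - 1/m <= 1/n.
By symmetry the same bound holds with n,m swapped, so |a_m - a_n| <= 1/min(m,n) = g(min(m,n)). Since g(n) -> 0, (a_n) is Cauchy.
Now solve g(N) < 1/30: 1/N < 1/30 <=> N > 1/(1/30) = 30.
The smallest integer strictly greater than 30 is N = 31.
Check: g(31) = 1/31 < 1/30; g(30) = 1/30 >= 1/30. So N = 31.

31


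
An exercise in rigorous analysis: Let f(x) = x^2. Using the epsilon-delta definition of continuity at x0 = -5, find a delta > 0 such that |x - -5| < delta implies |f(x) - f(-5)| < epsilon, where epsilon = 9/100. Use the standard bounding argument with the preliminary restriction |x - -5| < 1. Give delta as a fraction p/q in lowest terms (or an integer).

Factor: |x^2 - (-5)^2| = |x - -5| * |x + -5|.
Impose |x - -5| < 1 first. Then |x + -5| = |(x - -5) + 2*(-5)| <= |x - -5| + 2*|-5| < 1 + 10 = 11.
So |x^2 - (-5)^2| < delta * 11.
We need delta * 11 <= 9/100, i.e. delta <= 9/100/11 = 9/1100.
Since 9/1100 < 1, this is tighter than 1; take delta = 9/1100.
So delta = 9/1100 works.

9/1100


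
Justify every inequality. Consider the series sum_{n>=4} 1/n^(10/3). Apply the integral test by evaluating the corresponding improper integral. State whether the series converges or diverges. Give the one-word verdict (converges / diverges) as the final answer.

Let f(x) = x^(-10/3). Then f is positive, continuous, and decreasing on [4, infinity), so the integral test applies.
Compute the improper integral int_{4}^infinity f(x) dx:
  antiderivative F(x) = -3/(7*x^(7/3)).
  As x -> infinity, F(x) -> 0 (since p = 10/3 > 1).
  So int = F(infinity) - F(4) = 0 - (-3*2^(1/3)/224) = 3*2^(1/3)/224.
  Finite, so by the integral test, the series converges.

converges


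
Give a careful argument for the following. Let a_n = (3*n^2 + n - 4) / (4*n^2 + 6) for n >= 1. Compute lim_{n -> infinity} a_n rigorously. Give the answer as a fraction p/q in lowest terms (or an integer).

Divide numerator and denominator by n^2, the highest power:
numerator / n^2 = 3 + 1/n - 4/n^2
denominator / n^2 = 4 + 6/n^2
As n -> infinity, all terms of the form c/n^k (k >= 1) tend to 0.
So numerator / n^2 -> 3 and denominator / n^2 -> 4.
Therefore lim a_n = 3/4.

3/4


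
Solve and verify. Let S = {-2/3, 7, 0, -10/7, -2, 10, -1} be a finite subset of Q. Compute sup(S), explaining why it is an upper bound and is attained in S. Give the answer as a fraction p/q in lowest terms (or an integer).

S is finite, so sup(S) = max(S).
Sorted decreasing:
10, 7, 0, -2/3, -1, -10/7, -2
The extremum is 10.
For every x in S, x <= 10. And 10 is in S, so it is attained.
Therefore sup(S) = 10.

10


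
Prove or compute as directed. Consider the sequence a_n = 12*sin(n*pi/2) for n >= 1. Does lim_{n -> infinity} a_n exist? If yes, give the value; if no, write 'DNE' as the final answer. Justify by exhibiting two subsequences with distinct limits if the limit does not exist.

Examine the behaviour of a_n along subsequences.
a_{4k+1} = 12*sin(pi/2 + 2k*pi) = 12 -> 12. a_{4k+3} = 12*sin(3pi/2 + 2k*pi) = -12 -> -12.
Since these two subsequential limits are 12 and -12, distinct, the full sequence cannot converge (a convergent sequence has all subsequences tending to the same limit). So lim a_n does not exist.

DNE


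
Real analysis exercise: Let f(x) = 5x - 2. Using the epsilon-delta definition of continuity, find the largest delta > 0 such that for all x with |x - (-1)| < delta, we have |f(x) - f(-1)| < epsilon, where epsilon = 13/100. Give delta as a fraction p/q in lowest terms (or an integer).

We compute f(-1) = 5*(-1) - 2 = -7.
|f(x) - f(-1)| = |5x - 2 - (-7)| = |5(x - (-1))| = 5|x - (-1)|.
We need 5|x - (-1)| < 13/100, i.e. |x - (-1)| < 13/100 / 5 = 13/500.
So any delta <= 13/500 works. Conversely, if delta > 13/500, then x = -1 + 13/500 satisfies |x - (-1)| = 13/500 < delta but |f(x) - f(-1)| = 5 * 13/500 = 13/100, which is not < 13/100; so no larger delta works.
Hence the largest such delta is 13/500.

13/500


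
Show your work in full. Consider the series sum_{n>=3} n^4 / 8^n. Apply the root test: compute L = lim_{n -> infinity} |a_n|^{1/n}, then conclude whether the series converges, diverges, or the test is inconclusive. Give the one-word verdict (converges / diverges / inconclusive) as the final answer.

Let a_n denote the general term. Form |a_n|^(1/n) and simplify:
|a_n|^(1/n) = n^(4/n)/8
Take the limit as n -> infinity: L = 1/8.
Since L = 1/8 < 1, the root test implies convergence.

converges


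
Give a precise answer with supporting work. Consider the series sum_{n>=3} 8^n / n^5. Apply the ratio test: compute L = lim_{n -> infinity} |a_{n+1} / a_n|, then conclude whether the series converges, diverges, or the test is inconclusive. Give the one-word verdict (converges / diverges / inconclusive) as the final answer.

Let a_n denote the general term. Form the ratio a_{n+1}/a_n and simplify:
a_{n+1}/a_n = 8*n^5/(n + 1)^5
Take the limit as n -> infinity: L = 8.
Since L = 8 > 1 (or L = infinity), the ratio test implies the series diverges.

diverges


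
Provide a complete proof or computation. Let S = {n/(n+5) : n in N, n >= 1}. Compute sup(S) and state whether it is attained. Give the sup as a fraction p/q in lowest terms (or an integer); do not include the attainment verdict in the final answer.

Analysis:
- Values: 1/6, 2/7, 3/8, 4/9, ... strictly increasing.
- Minimum is 1/6 (n=1); inf = 1/6 (attained).
- n/(n+5) = 1 - 5/(n+5) -> 1 from below as n -> infinity, and never equals 1.
- So sup = 1 (not attained).
Conclusion: sup(S) = 1, not attained in S.

1


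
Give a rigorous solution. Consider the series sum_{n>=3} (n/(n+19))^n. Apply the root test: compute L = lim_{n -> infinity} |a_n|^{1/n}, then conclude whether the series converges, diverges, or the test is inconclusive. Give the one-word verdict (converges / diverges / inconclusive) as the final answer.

Let a_n denote the general term. Form |a_n|^(1/n) and simplify:
|a_n|^(1/n) = n/(n + 19)
Take the limit as n -> infinity: L = 1.
Since L = 1, the root test is inconclusive. (In fact a_n = (n/(n+19))^n -> e^(-19) != 0, so the nth-term test shows divergence; but the root test itself gives no conclusion.)

inconclusive


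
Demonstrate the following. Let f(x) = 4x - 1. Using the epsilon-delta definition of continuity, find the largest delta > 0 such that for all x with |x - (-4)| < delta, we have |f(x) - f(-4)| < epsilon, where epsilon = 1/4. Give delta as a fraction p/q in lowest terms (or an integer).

We compute f(-4) = 4*(-4) - 1 = -17.
|f(x) - f(-4)| = |4x - 1 - (-17)| = |4(x - (-4))| = 4|x - (-4)|.
We need 4|x - (-4)| < 1/4, i.e. |x - (-4)| < 1/4 / 4 = 1/16.
So any delta <= 1/16 works. Conversely, if delta > 1/16, then x = -4 + 1/16 satisfies |x - (-4)| = 1/16 < delta but |f(x) - f(-4)| = 4 * 1/16 = 1/4, which is not < 1/4; so no larger delta works.
Hence the largest such delta is 1/16.

1/16


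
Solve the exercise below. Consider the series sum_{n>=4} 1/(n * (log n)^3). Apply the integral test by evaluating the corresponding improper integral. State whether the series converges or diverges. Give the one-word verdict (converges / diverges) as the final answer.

Let f(x) = 1/(x*log(x)^3). Then f is positive, continuous, and decreasing on [4, infinity), so the integral test applies.
Compute the improper integral int_{4}^infinity f(x) dx:
  antiderivative F(x) = -1/(2*log(x)^2).
  F(x) -> 0 as x -> infinity.  int = 0 - F(4) = 1/(2*log(4)^2) < infinity. By the integral test, the series converges.

converges


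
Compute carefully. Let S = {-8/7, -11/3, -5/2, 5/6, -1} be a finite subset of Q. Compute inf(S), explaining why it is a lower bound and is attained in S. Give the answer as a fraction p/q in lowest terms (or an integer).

S is finite, so inf(S) = min(S).
Sorted increasing:
-11/3, -5/2, -8/7, -1, 5/6
The extremum is -11/3.
For every x in S, x >= -11/3. And -11/3 is in S, so it is attained.
Therefore inf(S) = -11/3.

-11/3


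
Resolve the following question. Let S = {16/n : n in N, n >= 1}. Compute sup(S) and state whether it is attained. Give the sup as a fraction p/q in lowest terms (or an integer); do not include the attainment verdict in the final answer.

Analysis:
- Values: 16, 8, 16/3, 4, ... strictly decreasing.
- The maximum is 16 (n=1); sup = 16 (attained).
- The set is bounded below by 0; 16/n -> 0 so 0 is the greatest lower bound.
- 0 is not in the set, so inf = 0 is not attained.
Conclusion: sup(S) = 16, attained in S.

16


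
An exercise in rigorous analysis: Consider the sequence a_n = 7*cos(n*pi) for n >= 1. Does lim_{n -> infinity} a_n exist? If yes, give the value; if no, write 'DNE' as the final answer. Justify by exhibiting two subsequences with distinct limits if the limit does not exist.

Examine the behaviour of a_n along subsequences.
cos(n*pi) = (-1)^n, so a_n = 7*(-1)^n. a_{2k} = 7 -> 7. a_{2k+1} = -7 -> -7.
Since these two subsequential limits are 7 and -7, distinct, the full sequence cannot converge (a convergent sequence has all subsequences tending to the same limit). So lim a_n does not exist.

DNE


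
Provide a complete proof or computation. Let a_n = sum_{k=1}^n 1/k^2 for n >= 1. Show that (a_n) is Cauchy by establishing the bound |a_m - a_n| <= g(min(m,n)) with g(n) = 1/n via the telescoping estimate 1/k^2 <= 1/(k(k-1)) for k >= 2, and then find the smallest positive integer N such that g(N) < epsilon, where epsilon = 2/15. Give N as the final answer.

For m > n >= 1: |a_m - a_n| = sum_{k=n+1}^m 1/k^2.
Use 1/k^2 <= 1/(k(k-1)) = 1/(k-1) - 1/k for k >= 2:
sum_{k=n+1}^m 1/k^2 <= sum_{k=n+1}^m (1/(k-1) - 1/k) = 1/n - 1/m <= 1/n.
By symmetry the same bound holds with n,m swapped, so |a_m - a_n| <= 1/min(m,n) = g(min(m,n)). Since g(n) -> 0, (a_n) is Cauchy.
Now solve g(N) < 2/15: 1/N < 2/15 <=> N > 1/(2/15) = 15/2.
The smallest integer strictly greater than 15/2 is N = 8.
Check: g(8) = 1/8 < 2/15; g(7) = 1/7 >= 2/15. So N = 8.

8


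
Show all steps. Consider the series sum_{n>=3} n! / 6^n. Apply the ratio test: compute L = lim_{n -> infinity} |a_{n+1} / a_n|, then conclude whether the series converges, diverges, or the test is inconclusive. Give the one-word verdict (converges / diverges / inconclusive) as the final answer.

Let a_n denote the general term. Form the ratio a_{n+1}/a_n and simplify:
a_{n+1}/a_n = n/6 + 1/6
Take the limit as n -> infinity: L = infinity.
Since L = infinity > 1 (or L = infinity), the ratio test implies the series diverges.

diverges


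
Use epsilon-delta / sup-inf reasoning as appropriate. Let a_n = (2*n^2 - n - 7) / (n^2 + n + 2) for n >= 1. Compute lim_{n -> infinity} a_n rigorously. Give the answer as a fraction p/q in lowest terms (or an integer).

Divide numerator and denominator by n^2, the highest power:
numerator / n^2 = 2 - 1/n - 7/n^2
denominator / n^2 = 1 + 1/n + 2/n^2
As n -> infinity, all terms of the form c/n^k (k >= 1) tend to 0.
So numerator / n^2 -> 2 and denominator / n^2 -> 1.
Therefore lim a_n = 2.

2


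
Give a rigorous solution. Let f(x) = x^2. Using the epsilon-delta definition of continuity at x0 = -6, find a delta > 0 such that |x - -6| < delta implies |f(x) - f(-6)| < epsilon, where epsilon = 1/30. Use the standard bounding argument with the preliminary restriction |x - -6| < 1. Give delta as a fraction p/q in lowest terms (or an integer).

Factor: |x^2 - (-6)^2| = |x - -6| * |x + -6|.
Impose |x - -6| < 1 first. Then |x + -6| = |(x - -6) + 2*(-6)| <= |x - -6| + 2*|-6| < 1 + 12 = 13.
So |x^2 - (-6)^2| < delta * 13.
We need delta * 13 <= 1/30, i.e. delta <= 1/30/13 = 1/390.
Since 1/390 < 1, this is tighter than 1; take delta = 1/390.
So delta = 1/390 works.

1/390


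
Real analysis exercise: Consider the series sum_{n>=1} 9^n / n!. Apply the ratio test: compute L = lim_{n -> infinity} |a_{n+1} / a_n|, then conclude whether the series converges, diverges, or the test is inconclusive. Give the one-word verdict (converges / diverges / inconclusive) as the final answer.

Let a_n denote the general term. Form the ratio a_{n+1}/a_n and simplify:
a_{n+1}/a_n = 9/(n + 1)
Take the limit as n -> infinity: L = 0.
Since L = 0 < 1, the ratio test implies the series converges.

converges


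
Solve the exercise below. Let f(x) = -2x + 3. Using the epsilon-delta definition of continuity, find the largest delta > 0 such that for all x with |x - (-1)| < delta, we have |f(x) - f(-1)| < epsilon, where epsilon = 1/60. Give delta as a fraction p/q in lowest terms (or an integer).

We compute f(-1) = -2*(-1) + 3 = 5.
|f(x) - f(-1)| = |-2x + 3 - (5)| = |-2(x - (-1))| = 2|x - (-1)|.
We need 2|x - (-1)| < 1/60, i.e. |x - (-1)| < 1/60 / 2 = 1/120.
So any delta <= 1/120 works. Conversely, if delta > 1/120, then x = -1 + 1/120 satisfies |x - (-1)| = 1/120 < delta but |f(x) - f(-1)| = 2 * 1/120 = 1/60, which is not < 1/60; so no larger delta works.
Hence the largest such delta is 1/120.

1/120


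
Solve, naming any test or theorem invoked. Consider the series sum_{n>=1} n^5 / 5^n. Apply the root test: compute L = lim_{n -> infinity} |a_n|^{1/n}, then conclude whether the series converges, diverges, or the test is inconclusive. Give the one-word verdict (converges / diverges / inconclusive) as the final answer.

Let a_n denote the general term. Form |a_n|^(1/n) and simplify:
|a_n|^(1/n) = n^(5/n)/5
Take the limit as n -> infinity: L = 1/5.
Since L = 1/5 < 1, the root test implies convergence.

converges


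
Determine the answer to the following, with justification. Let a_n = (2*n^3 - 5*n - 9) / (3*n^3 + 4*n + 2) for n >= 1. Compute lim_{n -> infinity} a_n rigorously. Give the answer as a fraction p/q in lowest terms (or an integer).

Divide numerator and denominator by n^3, the highest power:
numerator / n^3 = 2 - 5/n^2 - 9/n^3
denominator / n^3 = 3 + 4/n^2 + 2/n^3
As n -> infinity, all terms of the form c/n^k (k >= 1) tend to 0.
So numerator / n^3 -> 2 and denominator / n^3 -> 3.
Therefore lim a_n = 2/3.

2/3


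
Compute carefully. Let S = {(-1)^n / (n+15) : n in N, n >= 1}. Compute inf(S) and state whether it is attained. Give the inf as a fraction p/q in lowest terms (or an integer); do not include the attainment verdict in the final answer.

Analysis:
- Values: -1/16, 1/17, -1/18, 1/19, -1/20, ...
- Positive terms (even n): 1/(2+15), 1/(4+15), ... decreasing -> max = 1/17 (n=2).
- Negative terms (odd n): -1/(1+15), -1/(3+15), ... increasing -> min = -1/16 (n=1).
- So sup = 1/17 (attained at n=2); inf = -1/16 (attained at n=1).
Conclusion: inf(S) = -1/16, attained in S.

-1/16


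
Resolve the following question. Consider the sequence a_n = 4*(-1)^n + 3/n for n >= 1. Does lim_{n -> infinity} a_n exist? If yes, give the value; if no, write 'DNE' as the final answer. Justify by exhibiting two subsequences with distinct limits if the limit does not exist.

Examine the behaviour of a_n along subsequences.
a_{2k} = 4 + 3/(2k) -> 4. a_{2k+1} = -4 + 3/(2k+1) -> -4.
Since these two subsequential limits are 4 and -4, distinct, the full sequence cannot converge (a convergent sequence has all subsequences tending to the same limit). So lim a_n does not exist.

DNE


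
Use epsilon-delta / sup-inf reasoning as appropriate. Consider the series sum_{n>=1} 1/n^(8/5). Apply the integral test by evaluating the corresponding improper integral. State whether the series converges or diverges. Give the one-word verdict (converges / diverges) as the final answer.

Let f(x) = x^(-8/5). Then f is positive, continuous, and decreasing on [1, infinity), so the integral test applies.
Compute the improper integral int_{1}^infinity f(x) dx:
  antiderivative F(x) = -5/(3*x^(3/5)).
  As x -> infinity, F(x) -> 0 (since p = 8/5 > 1).
  So int = F(infinity) - F(1) = 0 - (-5/3) = 5/3.
  Finite, so by the integral test, the series converges.

converges


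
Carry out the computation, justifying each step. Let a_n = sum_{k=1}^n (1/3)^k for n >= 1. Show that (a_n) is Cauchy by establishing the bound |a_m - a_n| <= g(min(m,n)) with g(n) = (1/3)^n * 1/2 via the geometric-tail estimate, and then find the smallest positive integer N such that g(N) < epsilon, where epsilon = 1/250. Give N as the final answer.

For m > n >= 1: |a_m - a_n| = sum_{k=n+1}^m (1/3)^k < sum_{k=n+1}^infinity (1/3)^k = (1/3)^(n+1) / (1 - 1/3) = (1/3)^n * (1/3) * (3/2) = (1/3)^n * 1/2.
So g(n) = (1/3)^n / 2. Since g(n) -> 0, (a_n) is Cauchy.
Now solve g(N) < 1/250: (1/3)^N / 2 < 1/250 <=> 3^N > 1 / (2 * 1/250) = 125.
Check powers of 3: 3^4 = 81 <= 125, 3^5 = 243 > 125.
So the smallest such N is 5. Check: g(5) = 1/(2 * 243) = 1/486 < 1/250.

5


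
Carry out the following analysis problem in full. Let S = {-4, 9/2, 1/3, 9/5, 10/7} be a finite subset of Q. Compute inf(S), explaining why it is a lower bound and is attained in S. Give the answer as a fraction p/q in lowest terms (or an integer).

S is finite, so inf(S) = min(S).
Sorted increasing:
-4, 1/3, 10/7, 9/5, 9/2
The extremum is -4.
For every x in S, x >= -4. And -4 is in S, so it is attained.
Therefore inf(S) = -4.

-4


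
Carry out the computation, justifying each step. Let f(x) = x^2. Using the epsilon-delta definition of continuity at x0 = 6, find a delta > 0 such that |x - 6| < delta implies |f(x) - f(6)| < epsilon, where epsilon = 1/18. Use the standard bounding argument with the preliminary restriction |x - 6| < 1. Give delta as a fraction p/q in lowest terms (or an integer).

Factor: |x^2 - (6)^2| = |x - 6| * |x + 6|.
Impose |x - 6| < 1 first. Then |x + 6| = |(x - 6) + 2*(6)| <= |x - 6| + 2*|6| < 1 + 12 = 13.
So |x^2 - (6)^2| < delta * 13.
We need delta * 13 <= 1/18, i.e. delta <= 1/18/13 = 1/234.
Since 1/234 < 1, this is tighter than 1; take delta = 1/234.
So delta = 1/234 works.

1/234


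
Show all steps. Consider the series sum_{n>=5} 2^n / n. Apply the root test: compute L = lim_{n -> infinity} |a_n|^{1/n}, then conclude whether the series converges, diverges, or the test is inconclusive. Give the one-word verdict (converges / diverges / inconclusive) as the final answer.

Let a_n denote the general term. Form |a_n|^(1/n) and simplify:
|a_n|^(1/n) = 2/n^(1/n)
Take the limit as n -> infinity: L = 2.
Since L = 2 > 1, the root test implies divergence.

diverges


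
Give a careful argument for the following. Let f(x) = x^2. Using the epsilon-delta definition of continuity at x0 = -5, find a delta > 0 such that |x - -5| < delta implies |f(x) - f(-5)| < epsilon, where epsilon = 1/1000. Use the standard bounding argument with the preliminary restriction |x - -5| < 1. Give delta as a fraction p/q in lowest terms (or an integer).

Factor: |x^2 - (-5)^2| = |x - -5| * |x + -5|.
Impose |x - -5| < 1 first. Then |x + -5| = |(x - -5) + 2*(-5)| <= |x - -5| + 2*|-5| < 1 + 10 = 11.
So |x^2 - (-5)^2| < delta * 11.
We need delta * 11 <= 1/1000, i.e. delta <= 1/1000/11 = 1/11000.
Since 1/11000 < 1, this is tighter than 1; take delta = 1/11000.
So delta = 1/11000 works.

1/11000


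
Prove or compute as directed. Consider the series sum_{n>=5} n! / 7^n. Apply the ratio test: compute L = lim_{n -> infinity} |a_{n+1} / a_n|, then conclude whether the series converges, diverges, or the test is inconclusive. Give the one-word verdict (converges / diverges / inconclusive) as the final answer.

Let a_n denote the general term. Form the ratio a_{n+1}/a_n and simplify:
a_{n+1}/a_n = n/7 + 1/7
Take the limit as n -> infinity: L = infinity.
Since L = infinity > 1 (or L = infinity), the ratio test implies the series diverges.

diverges


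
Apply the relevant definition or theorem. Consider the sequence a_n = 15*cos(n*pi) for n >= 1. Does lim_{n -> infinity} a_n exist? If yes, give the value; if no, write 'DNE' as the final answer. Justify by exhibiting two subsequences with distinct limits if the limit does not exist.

Examine the behaviour of a_n along subsequences.
cos(n*pi) = (-1)^n, so a_n = 15*(-1)^n. a_{2k} = 15 -> 15. a_{2k+1} = -15 -> -15.
Since these two subsequential limits are 15 and -15, distinct, the full sequence cannot converge (a convergent sequence has all subsequences tending to the same limit). So lim a_n does not exist.

DNE


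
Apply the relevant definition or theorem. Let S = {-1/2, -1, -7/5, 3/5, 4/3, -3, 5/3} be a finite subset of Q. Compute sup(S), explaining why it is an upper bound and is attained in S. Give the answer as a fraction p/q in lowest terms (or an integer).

S is finite, so sup(S) = max(S).
Sorted decreasing:
5/3, 4/3, 3/5, -1/2, -1, -7/5, -3
The extremum is 5/3.
For every x in S, x <= 5/3. And 5/3 is in S, so it is attained.
Therefore sup(S) = 5/3.

5/3


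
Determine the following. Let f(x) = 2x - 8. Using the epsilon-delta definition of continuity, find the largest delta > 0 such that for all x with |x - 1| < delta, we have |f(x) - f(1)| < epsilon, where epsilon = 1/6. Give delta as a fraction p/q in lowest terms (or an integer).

We compute f(1) = 2*(1) - 8 = -6.
|f(x) - f(1)| = |2x - 8 - (-6)| = |2(x - 1)| = 2|x - 1|.
We need 2|x - 1| < 1/6, i.e. |x - 1| < 1/6 / 2 = 1/12.
So any delta <= 1/12 works. Conversely, if delta > 1/12, then x = 1 + 1/12 satisfies |x - 1| = 1/12 < delta but |f(x) - f(1)| = 2 * 1/12 = 1/6, which is not < 1/6; so no larger delta works.
Hence the largest such delta is 1/12.

1/12


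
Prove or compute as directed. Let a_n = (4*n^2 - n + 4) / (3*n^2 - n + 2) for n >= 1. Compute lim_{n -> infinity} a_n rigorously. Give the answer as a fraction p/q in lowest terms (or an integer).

Divide numerator and denominator by n^2, the highest power:
numerator / n^2 = 4 - 1/n + 4/n^2
denominator / n^2 = 3 - 1/n + 2/n^2
As n -> infinity, all terms of the form c/n^k (k >= 1) tend to 0.
So numerator / n^2 -> 4 and denominator / n^2 -> 3.
Therefore lim a_n = 4/3.

4/3


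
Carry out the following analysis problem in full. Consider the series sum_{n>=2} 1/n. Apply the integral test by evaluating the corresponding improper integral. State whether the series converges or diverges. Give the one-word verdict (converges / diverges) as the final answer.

Let f(x) = 1/x. Then f is positive, continuous, and decreasing on [2, infinity), so the integral test applies.
Compute the improper integral int_{2}^infinity f(x) dx:
  antiderivative F(x) = log(x).
  As x -> infinity, log(x) -> infinity.
  So int = infinity - log(2) = infinity. By the integral test, the series diverges.

diverges


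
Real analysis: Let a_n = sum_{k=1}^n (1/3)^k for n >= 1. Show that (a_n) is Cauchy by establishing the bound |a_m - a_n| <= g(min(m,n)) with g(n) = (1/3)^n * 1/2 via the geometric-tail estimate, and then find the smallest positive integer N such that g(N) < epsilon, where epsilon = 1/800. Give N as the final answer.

For m > n >= 1: |a_m - a_n| = sum_{k=n+1}^m (1/3)^k < sum_{k=n+1}^infinity (1/3)^k = (1/3)^(n+1) / (1 - 1/3) = (1/3)^n * (1/3) * (3/2) = (1/3)^n * 1/2.
So g(n) = (1/3)^n / 2. Since g(n) -> 0, (a_n) is Cauchy.
Now solve g(N) < 1/800: (1/3)^N / 2 < 1/800 <=> 3^N > 1 / (2 * 1/800) = 400.
Check powers of 3: 3^5 = 243 <= 400, 3^6 = 729 > 400.
So the smallest such N is 6. Check: g(6) = 1/(2 * 729) = 1/1458 < 1/800.

6


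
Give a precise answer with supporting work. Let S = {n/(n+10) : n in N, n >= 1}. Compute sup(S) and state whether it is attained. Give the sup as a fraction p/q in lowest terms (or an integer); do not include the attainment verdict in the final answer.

Analysis:
- Values: 1/11, 1/6, 3/13, 2/7, ... strictly increasing.
- Minimum is 1/11 (n=1); inf = 1/11 (attained).
- n/(n+10) = 1 - 10/(n+10) -> 1 from below as n -> infinity, and never equals 1.
- So sup = 1 (not attained).
Conclusion: sup(S) = 1, not attained in S.

1


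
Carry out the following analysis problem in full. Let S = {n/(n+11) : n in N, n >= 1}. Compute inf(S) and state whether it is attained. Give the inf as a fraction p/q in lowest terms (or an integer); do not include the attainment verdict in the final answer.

Analysis:
- Values: 1/12, 2/13, 3/14, 4/15, ... strictly increasing.
- Minimum is 1/12 (n=1); inf = 1/12 (attained).
- n/(n+11) = 1 - 11/(n+11) -> 1 from below as n -> infinity, and never equals 1.
- So sup = 1 (not attained).
Conclusion: inf(S) = 1/12, attained in S.

1/12


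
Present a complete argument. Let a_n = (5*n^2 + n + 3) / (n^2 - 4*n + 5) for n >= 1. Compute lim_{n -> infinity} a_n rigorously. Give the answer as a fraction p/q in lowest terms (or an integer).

Divide numerator and denominator by n^2, the highest power:
numerator / n^2 = 5 + 1/n + 3/n^2
denominator / n^2 = 1 - 4/n + 5/n^2
As n -> infinity, all terms of the form c/n^k (k >= 1) tend to 0.
So numerator / n^2 -> 5 and denominator / n^2 -> 1.
Therefore lim a_n = 5.

5


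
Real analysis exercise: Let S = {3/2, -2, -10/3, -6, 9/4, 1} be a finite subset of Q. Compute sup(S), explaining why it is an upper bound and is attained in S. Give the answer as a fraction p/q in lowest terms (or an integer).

S is finite, so sup(S) = max(S).
Sorted decreasing:
9/4, 3/2, 1, -2, -10/3, -6
The extremum is 9/4.
For every x in S, x <= 9/4. And 9/4 is in S, so it is attained.
Therefore sup(S) = 9/4.

9/4


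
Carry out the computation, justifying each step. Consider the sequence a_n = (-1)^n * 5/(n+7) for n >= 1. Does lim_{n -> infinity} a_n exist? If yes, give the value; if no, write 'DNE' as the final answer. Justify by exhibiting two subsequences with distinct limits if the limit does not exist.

Examine the behaviour of a_n along subsequences.
Even-n subsequence a_{2k} = 5/(2k+7) -> 0. Odd-n subsequence a_{2k+1} = -5/(2k+8) -> 0. Both tend to 0, which suggests the limit is 0; verify directly.
|a_n - 0| = 5/(n+7) < 5/n for every n >= 1.
Given epsilon > 0, choose a positive integer N > 5/epsilon. Then for all n >= N, |a_n| < 5/n <= 5/N < epsilon.
So by the definition of the limit, lim a_n exists and equals 0.

0


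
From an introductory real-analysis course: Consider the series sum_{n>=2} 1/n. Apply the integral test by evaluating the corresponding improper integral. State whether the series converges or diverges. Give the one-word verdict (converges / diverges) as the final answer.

Let f(x) = 1/x. Then f is positive, continuous, and decreasing on [2, infinity), so the integral test applies.
Compute the improper integral int_{2}^infinity f(x) dx:
  antiderivative F(x) = log(x).
  As x -> infinity, log(x) -> infinity.
  So int = infinity - log(2) = infinity. By the integral test, the series diverges.

diverges


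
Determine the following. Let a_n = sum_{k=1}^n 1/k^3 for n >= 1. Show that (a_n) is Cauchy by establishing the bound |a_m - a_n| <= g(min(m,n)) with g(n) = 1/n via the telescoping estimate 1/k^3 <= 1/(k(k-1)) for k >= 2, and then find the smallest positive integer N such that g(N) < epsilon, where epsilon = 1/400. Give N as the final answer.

For m > n >= 1: |a_m - a_n| = sum_{k=n+1}^m 1/k^3.
Use 1/k^3 <= 1/(k(k-1)) = 1/(k-1) - 1/k for k >= 2 (which holds since k^3 >= k^2 >= k(k-1) for k >= 2):
sum_{k=n+1}^m 1/k^3 <= sum_{k=n+1}^m (1/(k-1) - 1/k) = 1/n - 1/m <= 1/n.
By symmetry the same bound holds with n,m swapped, so |a_m - a_n| <= 1/min(m,n) = g(min(m,n)). Since g(n) -> 0, (a_n) is Cauchy.
Now solve g(N) < 1/400: 1/N < 1/400 <=> N > 1/(1/400) = 400.
The smallest integer strictly greater than 400 is N = 401.
Check: g(401) = 1/401 < 1/400; g(400) = 1/400 >= 1/400. So N = 401.

401


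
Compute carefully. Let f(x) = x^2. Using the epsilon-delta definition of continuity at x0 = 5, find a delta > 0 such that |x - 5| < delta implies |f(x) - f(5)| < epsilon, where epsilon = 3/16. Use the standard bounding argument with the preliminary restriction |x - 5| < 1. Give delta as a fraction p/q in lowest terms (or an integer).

Factor: |x^2 - (5)^2| = |x - 5| * |x + 5|.
Impose |x - 5| < 1 first. Then |x + 5| = |(x - 5) + 2*(5)| <= |x - 5| + 2*|5| < 1 + 10 = 11.
So |x^2 - (5)^2| < delta * 11.
We need delta * 11 <= 3/16, i.e. delta <= 3/16/11 = 3/176.
Since 3/176 < 1, this is tighter than 1; take delta = 3/176.
So delta = 3/176 works.

3/176


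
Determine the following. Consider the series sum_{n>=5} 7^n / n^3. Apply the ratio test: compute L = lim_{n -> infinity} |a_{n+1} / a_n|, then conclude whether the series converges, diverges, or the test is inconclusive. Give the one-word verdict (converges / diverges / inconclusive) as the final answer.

Let a_n denote the general term. Form the ratio a_{n+1}/a_n and simplify:
a_{n+1}/a_n = 7*n^3/(n + 1)^3
Take the limit as n -> infinity: L = 7.
Since L = 7 > 1 (or L = infinity), the ratio test implies the series diverges.

diverges


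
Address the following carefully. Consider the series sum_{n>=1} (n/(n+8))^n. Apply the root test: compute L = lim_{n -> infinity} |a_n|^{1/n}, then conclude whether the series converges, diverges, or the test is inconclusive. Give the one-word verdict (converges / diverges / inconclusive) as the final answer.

Let a_n denote the general term. Form |a_n|^(1/n) and simplify:
|a_n|^(1/n) = n/(n + 8)
Take the limit as n -> infinity: L = 1.
Since L = 1, the root test is inconclusive. (In fact a_n = (n/(n+8))^n -> e^(-8) != 0, so the nth-term test shows divergence; but the root test itself gives no conclusion.)

inconclusive


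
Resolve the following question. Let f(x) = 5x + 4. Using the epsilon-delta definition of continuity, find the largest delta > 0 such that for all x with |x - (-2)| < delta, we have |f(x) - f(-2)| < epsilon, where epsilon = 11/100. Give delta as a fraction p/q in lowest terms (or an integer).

We compute f(-2) = 5*(-2) + 4 = -6.
|f(x) - f(-2)| = |5x + 4 - (-6)| = |5(x - (-2))| = 5|x - (-2)|.
We need 5|x - (-2)| < 11/100, i.e. |x - (-2)| < 11/100 / 5 = 11/500.
So any delta <= 11/500 works. Conversely, if delta > 11/500, then x = -2 + 11/500 satisfies |x - (-2)| = 11/500 < delta but |f(x) - f(-2)| = 5 * 11/500 = 11/100, which is not < 11/100; so no larger delta works.
Hence the largest such delta is 11/500.

11/500


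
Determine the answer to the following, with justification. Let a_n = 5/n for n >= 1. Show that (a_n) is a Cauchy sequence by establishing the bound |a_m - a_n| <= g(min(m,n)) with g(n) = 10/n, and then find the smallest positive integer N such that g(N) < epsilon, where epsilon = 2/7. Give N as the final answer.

For any m, n >= 1, by the triangle inequality:
|a_m - a_n| = |5/m - 5/n| <= 5*1/m + 5*1/n <= 10/min(m,n).
So g(n) = 10/n bounds the Cauchy difference. Since g(n) -> 0, (a_n) is Cauchy.
Now solve g(N) < 2/7: 10/N < 2/7 <=> N > 10 / (2/7) = 35.
The smallest integer strictly greater than 35 is N = 36.
Check: g(36) = 10/36 = 5/18 < 2/7; g(35) = 2/7 >= 2/7. So N = 36.

36


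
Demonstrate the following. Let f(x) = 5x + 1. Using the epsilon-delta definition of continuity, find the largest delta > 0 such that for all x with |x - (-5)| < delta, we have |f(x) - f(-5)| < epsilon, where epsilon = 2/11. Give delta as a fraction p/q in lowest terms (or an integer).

We compute f(-5) = 5*(-5) + 1 = -24.
|f(x) - f(-5)| = |5x + 1 - (-24)| = |5(x - (-5))| = 5|x - (-5)|.
We need 5|x - (-5)| < 2/11, i.e. |x - (-5)| < 2/11 / 5 = 2/55.
So any delta <= 2/55 works. Conversely, if delta > 2/55, then x = -5 + 2/55 satisfies |x - (-5)| = 2/55 < delta but |f(x) - f(-5)| = 5 * 2/55 = 2/11, which is not < 2/11; so no larger delta works.
Hence the largest such delta is 2/55.

2/55


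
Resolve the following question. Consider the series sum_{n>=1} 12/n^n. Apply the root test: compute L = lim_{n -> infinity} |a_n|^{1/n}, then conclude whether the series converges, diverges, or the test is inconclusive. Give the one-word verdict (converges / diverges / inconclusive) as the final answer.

Let a_n denote the general term. Form |a_n|^(1/n) and simplify:
|a_n|^(1/n) = 12^(1/n)/n
Take the limit as n -> infinity: L = 0.
Since L = 0 < 1, the root test implies convergence.

converges


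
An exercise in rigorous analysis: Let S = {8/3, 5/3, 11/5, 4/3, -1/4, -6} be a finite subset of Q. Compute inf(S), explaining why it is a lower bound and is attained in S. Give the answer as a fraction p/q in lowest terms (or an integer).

S is finite, so inf(S) = min(S).
Sorted increasing:
-6, -1/4, 4/3, 5/3, 11/5, 8/3
The extremum is -6.
For every x in S, x >= -6. And -6 is in S, so it is attained.
Therefore inf(S) = -6.

-6


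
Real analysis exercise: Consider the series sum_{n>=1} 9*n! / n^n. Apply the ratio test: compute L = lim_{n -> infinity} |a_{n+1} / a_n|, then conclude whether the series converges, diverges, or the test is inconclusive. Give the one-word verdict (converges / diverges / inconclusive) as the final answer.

Let a_n denote the general term. Form the ratio a_{n+1}/a_n and simplify:
a_{n+1}/a_n = (n/(n + 1))^n
Take the limit as n -> infinity: L = exp(-1).
Since L = exp(-1) < 1, the ratio test implies the series converges.

converges


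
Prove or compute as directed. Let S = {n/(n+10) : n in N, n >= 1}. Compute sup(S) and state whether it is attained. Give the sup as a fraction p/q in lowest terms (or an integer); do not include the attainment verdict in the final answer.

Analysis:
- Values: 1/11, 1/6, 3/13, 2/7, ... strictly increasing.
- Minimum is 1/11 (n=1); inf = 1/11 (attained).
- n/(n+10) = 1 - 10/(n+10) -> 1 from below as n -> infinity, and never equals 1.
- So sup = 1 (not attained).
Conclusion: sup(S) = 1, not attained in S.

1


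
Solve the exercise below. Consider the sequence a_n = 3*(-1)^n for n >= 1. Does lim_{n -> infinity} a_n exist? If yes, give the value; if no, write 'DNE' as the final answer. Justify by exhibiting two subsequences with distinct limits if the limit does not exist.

Examine the behaviour of a_n along subsequences.
Even-n subsequence a_{2k} = 3 -> 3. Odd-n subsequence a_{2k+1} = -3 -> -3.
Since these two subsequential limits are 3 and -3, distinct, the full sequence cannot converge (a convergent sequence has all subsequences tending to the same limit). So lim a_n does not exist.

DNE


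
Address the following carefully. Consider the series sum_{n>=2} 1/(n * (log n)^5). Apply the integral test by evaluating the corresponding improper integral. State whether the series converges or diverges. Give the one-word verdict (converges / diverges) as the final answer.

Let f(x) = 1/(x*log(x)^5). Then f is positive, continuous, and decreasing on [2, infinity), so the integral test applies.
Compute the improper integral int_{2}^infinity f(x) dx:
  antiderivative F(x) = -1/(4*log(x)^4).
  F(x) -> 0 as x -> infinity.  int = 0 - F(2) = 1/(4*log(2)^4) < infinity. By the integral test, the series converges.

converges


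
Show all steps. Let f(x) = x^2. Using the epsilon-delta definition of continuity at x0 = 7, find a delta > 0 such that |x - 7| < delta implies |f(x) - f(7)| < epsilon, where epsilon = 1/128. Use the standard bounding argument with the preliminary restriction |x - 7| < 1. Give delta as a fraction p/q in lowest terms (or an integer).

Factor: |x^2 - (7)^2| = |x - 7| * |x + 7|.
Impose |x - 7| < 1 first. Then |x + 7| = |(x - 7) + 2*(7)| <= |x - 7| + 2*|7| < 1 + 14 = 15.
So |x^2 - (7)^2| < delta * 15.
We need delta * 15 <= 1/128, i.e. delta <= 1/128/15 = 1/1920.
Since 1/1920 < 1, this is tighter than 1; take delta = 1/1920.
So delta = 1/1920 works.

1/1920


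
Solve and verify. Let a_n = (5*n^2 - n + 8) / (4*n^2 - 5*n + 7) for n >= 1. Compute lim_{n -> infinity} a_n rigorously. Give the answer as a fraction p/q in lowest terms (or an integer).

Divide numerator and denominator by n^2, the highest power:
numerator / n^2 = 5 - 1/n + 8/n^2
denominator / n^2 = 4 - 5/n + 7/n^2
As n -> infinity, all terms of the form c/n^k (k >= 1) tend to 0.
So numerator / n^2 -> 5 and denominator / n^2 -> 4.
Therefore lim a_n = 5/4.

5/4


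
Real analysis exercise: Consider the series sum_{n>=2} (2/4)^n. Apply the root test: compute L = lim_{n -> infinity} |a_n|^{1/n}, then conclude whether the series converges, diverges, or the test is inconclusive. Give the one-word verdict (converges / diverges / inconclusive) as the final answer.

Let a_n denote the general term. Form |a_n|^(1/n) and simplify:
|a_n|^(1/n) = 1/2
Take the limit as n -> infinity: L = 1/2.
Since L = 1/2 < 1, the root test implies convergence.

converges


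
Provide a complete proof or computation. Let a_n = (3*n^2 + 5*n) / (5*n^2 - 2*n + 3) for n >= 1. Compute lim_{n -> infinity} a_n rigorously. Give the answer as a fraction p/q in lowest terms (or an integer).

Divide numerator and denominator by n^2, the highest power:
numerator / n^2 = 3 + 5/n
denominator / n^2 = 5 - 2/n + 3/n^2
As n -> infinity, all terms of the form c/n^k (k >= 1) tend to 0.
So numerator / n^2 -> 3 and denominator / n^2 -> 5.
Therefore lim a_n = 3/5.

3/5


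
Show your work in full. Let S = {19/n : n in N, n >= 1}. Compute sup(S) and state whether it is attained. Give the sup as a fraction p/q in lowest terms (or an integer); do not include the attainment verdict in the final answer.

Analysis:
- Values: 19, 19/2, 19/3, 19/4, ... strictly decreasing.
- The maximum is 19 (n=1); sup = 19 (attained).
- The set is bounded below by 0; 19/n -> 0 so 0 is the greatest lower bound.
- 0 is not in the set, so inf = 0 is not attained.
Conclusion: sup(S) = 19, attained in S.

19
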